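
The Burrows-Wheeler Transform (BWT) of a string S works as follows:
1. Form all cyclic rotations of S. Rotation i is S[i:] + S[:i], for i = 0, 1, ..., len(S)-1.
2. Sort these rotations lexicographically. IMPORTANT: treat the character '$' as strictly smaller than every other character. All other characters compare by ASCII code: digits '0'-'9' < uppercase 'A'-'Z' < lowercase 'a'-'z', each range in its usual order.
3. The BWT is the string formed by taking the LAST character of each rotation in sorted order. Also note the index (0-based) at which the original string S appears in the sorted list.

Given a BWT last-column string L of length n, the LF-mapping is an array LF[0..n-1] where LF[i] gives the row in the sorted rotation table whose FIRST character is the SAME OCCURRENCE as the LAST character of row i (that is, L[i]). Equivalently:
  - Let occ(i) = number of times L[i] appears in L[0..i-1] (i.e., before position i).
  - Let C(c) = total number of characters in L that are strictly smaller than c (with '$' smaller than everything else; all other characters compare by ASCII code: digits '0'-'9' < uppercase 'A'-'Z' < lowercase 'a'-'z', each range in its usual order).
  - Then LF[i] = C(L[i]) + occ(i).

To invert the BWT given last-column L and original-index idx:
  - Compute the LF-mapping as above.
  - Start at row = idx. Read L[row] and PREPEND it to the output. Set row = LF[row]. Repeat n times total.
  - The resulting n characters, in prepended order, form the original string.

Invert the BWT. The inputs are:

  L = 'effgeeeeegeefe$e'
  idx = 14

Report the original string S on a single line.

Answer: geeeegeffeeeefe$

Derivation:
LF mapping: 1 11 12 14 2 3 4 5 6 15 7 8 13 9 0 10
Walk LF starting at row 14, prepending L[row]:
  step 1: row=14, L[14]='$', prepend. Next row=LF[14]=0
  step 2: row=0, L[0]='e', prepend. Next row=LF[0]=1
  step 3: row=1, L[1]='f', prepend. Next row=LF[1]=11
  step 4: row=11, L[11]='e', prepend. Next row=LF[11]=8
  step 5: row=8, L[8]='e', prepend. Next row=LF[8]=6
  step 6: row=6, L[6]='e', prepend. Next row=LF[6]=4
  step 7: row=4, L[4]='e', prepend. Next row=LF[4]=2
  step 8: row=2, L[2]='f', prepend. Next row=LF[2]=12
  step 9: row=12, L[12]='f', prepend. Next row=LF[12]=13
  step 10: row=13, L[13]='e', prepend. Next row=LF[13]=9
  step 11: row=9, L[9]='g', prepend. Next row=LF[9]=15
  step 12: row=15, L[15]='e', prepend. Next row=LF[15]=10
  step 13: row=10, L[10]='e', prepend. Next row=LF[10]=7
  step 14: row=7, L[7]='e', prepend. Next row=LF[7]=5
  step 15: row=5, L[5]='e', prepend. Next row=LF[5]=3
  step 16: row=3, L[3]='g', prepend. Next row=LF[3]=14
Reversed output: geeeegeffeeeefe$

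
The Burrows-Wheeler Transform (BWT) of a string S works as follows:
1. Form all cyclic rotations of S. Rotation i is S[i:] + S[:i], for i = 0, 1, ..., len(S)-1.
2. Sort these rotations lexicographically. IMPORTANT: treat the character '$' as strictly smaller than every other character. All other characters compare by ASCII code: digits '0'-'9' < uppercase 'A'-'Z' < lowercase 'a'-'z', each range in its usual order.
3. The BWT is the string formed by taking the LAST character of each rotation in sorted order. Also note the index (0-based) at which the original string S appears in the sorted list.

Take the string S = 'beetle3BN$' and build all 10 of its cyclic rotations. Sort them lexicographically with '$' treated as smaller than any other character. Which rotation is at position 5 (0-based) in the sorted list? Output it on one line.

All 10 rotations (rotation i = S[i:]+S[:i]):
  rot[0] = beetle3BN$
  rot[1] = eetle3BN$b
  rot[2] = etle3BN$be
  rot[3] = tle3BN$bee
  rot[4] = le3BN$beet
  rot[5] = e3BN$beetl
  rot[6] = 3BN$beetle
  rot[7] = BN$beetle3
  rot[8] = N$beetle3B
  rot[9] = $beetle3BN
Sorted (with $ < everything):
  sorted[0] = $beetle3BN
  sorted[1] = 3BN$beetle
  sorted[2] = BN$beetle3
  sorted[3] = N$beetle3B
  sorted[4] = beetle3BN$
  sorted[5] = e3BN$beetl
  sorted[6] = eetle3BN$b
  sorted[7] = etle3BN$be
  sorted[8] = le3BN$beet
  sorted[9] = tle3BN$bee
sorted[5] = e3BN$beetl

Answer: e3BN$beetl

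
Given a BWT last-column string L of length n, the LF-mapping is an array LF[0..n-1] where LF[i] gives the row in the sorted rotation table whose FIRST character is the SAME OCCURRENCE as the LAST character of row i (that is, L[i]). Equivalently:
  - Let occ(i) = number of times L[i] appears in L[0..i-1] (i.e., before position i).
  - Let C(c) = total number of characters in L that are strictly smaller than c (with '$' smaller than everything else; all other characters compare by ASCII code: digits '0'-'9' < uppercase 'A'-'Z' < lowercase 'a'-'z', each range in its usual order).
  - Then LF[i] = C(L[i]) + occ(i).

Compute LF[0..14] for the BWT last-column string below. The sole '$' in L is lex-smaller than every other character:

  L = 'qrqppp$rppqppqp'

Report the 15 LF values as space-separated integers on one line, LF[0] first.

Answer: 9 13 10 1 2 3 0 14 4 5 11 6 7 12 8

Derivation:
Char counts: '$':1, 'p':8, 'q':4, 'r':2
C (first-col start): C('$')=0, C('p')=1, C('q')=9, C('r')=13
L[0]='q': occ=0, LF[0]=C('q')+0=9+0=9
L[1]='r': occ=0, LF[1]=C('r')+0=13+0=13
L[2]='q': occ=1, LF[2]=C('q')+1=9+1=10
L[3]='p': occ=0, LF[3]=C('p')+0=1+0=1
L[4]='p': occ=1, LF[4]=C('p')+1=1+1=2
L[5]='p': occ=2, LF[5]=C('p')+2=1+2=3
L[6]='$': occ=0, LF[6]=C('$')+0=0+0=0
L[7]='r': occ=1, LF[7]=C('r')+1=13+1=14
L[8]='p': occ=3, LF[8]=C('p')+3=1+3=4
L[9]='p': occ=4, LF[9]=C('p')+4=1+4=5
L[10]='q': occ=2, LF[10]=C('q')+2=9+2=11
L[11]='p': occ=5, LF[11]=C('p')+5=1+5=6
L[12]='p': occ=6, LF[12]=C('p')+6=1+6=7
L[13]='q': occ=3, LF[13]=C('q')+3=9+3=12
L[14]='p': occ=7, LF[14]=C('p')+7=1+7=8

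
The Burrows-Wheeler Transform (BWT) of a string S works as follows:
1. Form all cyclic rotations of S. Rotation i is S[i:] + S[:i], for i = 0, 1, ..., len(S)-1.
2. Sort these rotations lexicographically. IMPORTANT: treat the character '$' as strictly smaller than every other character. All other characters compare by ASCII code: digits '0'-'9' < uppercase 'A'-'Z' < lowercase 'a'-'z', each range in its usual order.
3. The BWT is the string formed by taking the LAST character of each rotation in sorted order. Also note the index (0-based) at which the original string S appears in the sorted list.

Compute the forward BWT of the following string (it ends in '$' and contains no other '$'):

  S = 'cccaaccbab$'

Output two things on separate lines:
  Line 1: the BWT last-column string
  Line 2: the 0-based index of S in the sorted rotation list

All 11 rotations (rotation i = S[i:]+S[:i]):
  rot[0] = cccaaccbab$
  rot[1] = ccaaccbab$c
  rot[2] = caaccbab$cc
  rot[3] = aaccbab$ccc
  rot[4] = accbab$ccca
  rot[5] = ccbab$cccaa
  rot[6] = cbab$cccaac
  rot[7] = bab$cccaacc
  rot[8] = ab$cccaaccb
  rot[9] = b$cccaaccba
  rot[10] = $cccaaccbab
Sorted (with $ < everything):
  sorted[0] = $cccaaccbab  (last char: 'b')
  sorted[1] = aaccbab$ccc  (last char: 'c')
  sorted[2] = ab$cccaaccb  (last char: 'b')
  sorted[3] = accbab$ccca  (last char: 'a')
  sorted[4] = b$cccaaccba  (last char: 'a')
  sorted[5] = bab$cccaacc  (last char: 'c')
  sorted[6] = caaccbab$cc  (last char: 'c')
  sorted[7] = cbab$cccaac  (last char: 'c')
  sorted[8] = ccaaccbab$c  (last char: 'c')
  sorted[9] = ccbab$cccaa  (last char: 'a')
  sorted[10] = cccaaccbab$  (last char: '$')
Last column: bcbaacccca$
Original string S is at sorted index 10

Answer: bcbaacccca$
10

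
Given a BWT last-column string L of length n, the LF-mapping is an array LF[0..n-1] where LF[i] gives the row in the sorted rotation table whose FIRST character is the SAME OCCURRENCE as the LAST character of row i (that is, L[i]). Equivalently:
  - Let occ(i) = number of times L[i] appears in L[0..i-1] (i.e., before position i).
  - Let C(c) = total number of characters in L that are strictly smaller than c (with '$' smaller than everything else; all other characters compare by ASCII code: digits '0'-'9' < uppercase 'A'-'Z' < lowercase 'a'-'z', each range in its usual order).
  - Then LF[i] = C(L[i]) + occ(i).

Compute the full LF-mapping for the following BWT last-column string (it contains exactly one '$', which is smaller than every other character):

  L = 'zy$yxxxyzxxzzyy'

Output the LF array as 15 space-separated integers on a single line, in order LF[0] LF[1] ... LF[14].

Char counts: '$':1, 'x':5, 'y':5, 'z':4
C (first-col start): C('$')=0, C('x')=1, C('y')=6, C('z')=11
L[0]='z': occ=0, LF[0]=C('z')+0=11+0=11
L[1]='y': occ=0, LF[1]=C('y')+0=6+0=6
L[2]='$': occ=0, LF[2]=C('$')+0=0+0=0
L[3]='y': occ=1, LF[3]=C('y')+1=6+1=7
L[4]='x': occ=0, LF[4]=C('x')+0=1+0=1
L[5]='x': occ=1, LF[5]=C('x')+1=1+1=2
L[6]='x': occ=2, LF[6]=C('x')+2=1+2=3
L[7]='y': occ=2, LF[7]=C('y')+2=6+2=8
L[8]='z': occ=1, LF[8]=C('z')+1=11+1=12
L[9]='x': occ=3, LF[9]=C('x')+3=1+3=4
L[10]='x': occ=4, LF[10]=C('x')+4=1+4=5
L[11]='z': occ=2, LF[11]=C('z')+2=11+2=13
L[12]='z': occ=3, LF[12]=C('z')+3=11+3=14
L[13]='y': occ=3, LF[13]=C('y')+3=6+3=9
L[14]='y': occ=4, LF[14]=C('y')+4=6+4=10

Answer: 11 6 0 7 1 2 3 8 12 4 5 13 14 9 10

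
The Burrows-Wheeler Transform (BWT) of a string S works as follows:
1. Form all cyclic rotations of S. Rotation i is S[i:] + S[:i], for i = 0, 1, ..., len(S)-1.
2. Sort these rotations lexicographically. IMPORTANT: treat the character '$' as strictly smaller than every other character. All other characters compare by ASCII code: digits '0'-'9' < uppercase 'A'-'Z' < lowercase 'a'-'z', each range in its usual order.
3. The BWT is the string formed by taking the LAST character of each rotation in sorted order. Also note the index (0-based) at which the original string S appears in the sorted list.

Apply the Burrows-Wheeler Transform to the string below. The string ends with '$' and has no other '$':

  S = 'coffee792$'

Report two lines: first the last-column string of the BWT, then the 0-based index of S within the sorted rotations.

All 10 rotations (rotation i = S[i:]+S[:i]):
  rot[0] = coffee792$
  rot[1] = offee792$c
  rot[2] = ffee792$co
  rot[3] = fee792$cof
  rot[4] = ee792$coff
  rot[5] = e792$coffe
  rot[6] = 792$coffee
  rot[7] = 92$coffee7
  rot[8] = 2$coffee79
  rot[9] = $coffee792
Sorted (with $ < everything):
  sorted[0] = $coffee792  (last char: '2')
  sorted[1] = 2$coffee79  (last char: '9')
  sorted[2] = 792$coffee  (last char: 'e')
  sorted[3] = 92$coffee7  (last char: '7')
  sorted[4] = coffee792$  (last char: '$')
  sorted[5] = e792$coffe  (last char: 'e')
  sorted[6] = ee792$coff  (last char: 'f')
  sorted[7] = fee792$cof  (last char: 'f')
  sorted[8] = ffee792$co  (last char: 'o')
  sorted[9] = offee792$c  (last char: 'c')
Last column: 29e7$effoc
Original string S is at sorted index 4

Answer: 29e7$effoc
4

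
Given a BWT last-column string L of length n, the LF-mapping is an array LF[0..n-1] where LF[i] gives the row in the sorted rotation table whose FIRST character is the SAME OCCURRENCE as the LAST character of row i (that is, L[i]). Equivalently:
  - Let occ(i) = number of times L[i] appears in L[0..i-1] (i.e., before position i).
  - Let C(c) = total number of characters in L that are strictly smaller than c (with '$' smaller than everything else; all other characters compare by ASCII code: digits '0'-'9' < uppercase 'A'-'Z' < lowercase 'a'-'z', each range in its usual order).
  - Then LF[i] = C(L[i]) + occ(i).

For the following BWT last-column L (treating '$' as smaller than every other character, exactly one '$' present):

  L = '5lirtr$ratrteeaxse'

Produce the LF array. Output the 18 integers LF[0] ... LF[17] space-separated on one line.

Char counts: '$':1, '5':1, 'a':2, 'e':3, 'i':1, 'l':1, 'r':4, 's':1, 't':3, 'x':1
C (first-col start): C('$')=0, C('5')=1, C('a')=2, C('e')=4, C('i')=7, C('l')=8, C('r')=9, C('s')=13, C('t')=14, C('x')=17
L[0]='5': occ=0, LF[0]=C('5')+0=1+0=1
L[1]='l': occ=0, LF[1]=C('l')+0=8+0=8
L[2]='i': occ=0, LF[2]=C('i')+0=7+0=7
L[3]='r': occ=0, LF[3]=C('r')+0=9+0=9
L[4]='t': occ=0, LF[4]=C('t')+0=14+0=14
L[5]='r': occ=1, LF[5]=C('r')+1=9+1=10
L[6]='$': occ=0, LF[6]=C('$')+0=0+0=0
L[7]='r': occ=2, LF[7]=C('r')+2=9+2=11
L[8]='a': occ=0, LF[8]=C('a')+0=2+0=2
L[9]='t': occ=1, LF[9]=C('t')+1=14+1=15
L[10]='r': occ=3, LF[10]=C('r')+3=9+3=12
L[11]='t': occ=2, LF[11]=C('t')+2=14+2=16
L[12]='e': occ=0, LF[12]=C('e')+0=4+0=4
L[13]='e': occ=1, LF[13]=C('e')+1=4+1=5
L[14]='a': occ=1, LF[14]=C('a')+1=2+1=3
L[15]='x': occ=0, LF[15]=C('x')+0=17+0=17
L[16]='s': occ=0, LF[16]=C('s')+0=13+0=13
L[17]='e': occ=2, LF[17]=C('e')+2=4+2=6

Answer: 1 8 7 9 14 10 0 11 2 15 12 16 4 5 3 17 13 6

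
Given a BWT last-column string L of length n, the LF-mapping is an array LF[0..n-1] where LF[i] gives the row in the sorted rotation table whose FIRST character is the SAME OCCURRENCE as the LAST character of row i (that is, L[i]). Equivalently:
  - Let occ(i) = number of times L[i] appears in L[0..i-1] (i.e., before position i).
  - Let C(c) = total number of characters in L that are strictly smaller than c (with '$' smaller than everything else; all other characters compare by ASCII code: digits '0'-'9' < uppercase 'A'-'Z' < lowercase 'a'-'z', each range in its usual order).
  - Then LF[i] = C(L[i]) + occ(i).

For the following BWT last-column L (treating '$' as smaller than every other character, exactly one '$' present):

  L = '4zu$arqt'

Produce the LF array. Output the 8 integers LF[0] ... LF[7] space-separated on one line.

Char counts: '$':1, '4':1, 'a':1, 'q':1, 'r':1, 't':1, 'u':1, 'z':1
C (first-col start): C('$')=0, C('4')=1, C('a')=2, C('q')=3, C('r')=4, C('t')=5, C('u')=6, C('z')=7
L[0]='4': occ=0, LF[0]=C('4')+0=1+0=1
L[1]='z': occ=0, LF[1]=C('z')+0=7+0=7
L[2]='u': occ=0, LF[2]=C('u')+0=6+0=6
L[3]='$': occ=0, LF[3]=C('$')+0=0+0=0
L[4]='a': occ=0, LF[4]=C('a')+0=2+0=2
L[5]='r': occ=0, LF[5]=C('r')+0=4+0=4
L[6]='q': occ=0, LF[6]=C('q')+0=3+0=3
L[7]='t': occ=0, LF[7]=C('t')+0=5+0=5

Answer: 1 7 6 0 2 4 3 5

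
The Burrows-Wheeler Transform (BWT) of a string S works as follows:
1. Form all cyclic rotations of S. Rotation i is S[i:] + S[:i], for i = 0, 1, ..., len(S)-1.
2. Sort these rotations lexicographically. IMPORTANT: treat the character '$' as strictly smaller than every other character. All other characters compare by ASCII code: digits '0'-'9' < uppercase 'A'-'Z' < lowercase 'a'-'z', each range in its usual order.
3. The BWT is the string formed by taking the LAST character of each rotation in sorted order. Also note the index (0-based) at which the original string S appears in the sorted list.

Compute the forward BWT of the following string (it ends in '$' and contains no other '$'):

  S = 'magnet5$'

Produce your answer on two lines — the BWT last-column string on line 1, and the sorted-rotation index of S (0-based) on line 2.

Answer: 5tmna$ge
5

Derivation:
All 8 rotations (rotation i = S[i:]+S[:i]):
  rot[0] = magnet5$
  rot[1] = agnet5$m
  rot[2] = gnet5$ma
  rot[3] = net5$mag
  rot[4] = et5$magn
  rot[5] = t5$magne
  rot[6] = 5$magnet
  rot[7] = $magnet5
Sorted (with $ < everything):
  sorted[0] = $magnet5  (last char: '5')
  sorted[1] = 5$magnet  (last char: 't')
  sorted[2] = agnet5$m  (last char: 'm')
  sorted[3] = et5$magn  (last char: 'n')
  sorted[4] = gnet5$ma  (last char: 'a')
  sorted[5] = magnet5$  (last char: '$')
  sorted[6] = net5$mag  (last char: 'g')
  sorted[7] = t5$magne  (last char: 'e')
Last column: 5tmna$ge
Original string S is at sorted index 5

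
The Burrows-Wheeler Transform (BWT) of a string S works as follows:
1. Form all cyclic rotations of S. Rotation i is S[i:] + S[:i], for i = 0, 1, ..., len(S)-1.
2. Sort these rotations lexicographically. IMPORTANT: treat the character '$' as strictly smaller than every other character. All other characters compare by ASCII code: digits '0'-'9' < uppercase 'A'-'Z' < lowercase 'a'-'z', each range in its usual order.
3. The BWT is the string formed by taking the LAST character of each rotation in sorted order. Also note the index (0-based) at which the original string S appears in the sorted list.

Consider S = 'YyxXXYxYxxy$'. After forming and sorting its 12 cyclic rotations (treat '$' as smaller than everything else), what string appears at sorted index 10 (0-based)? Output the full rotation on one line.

Answer: y$YyxXXYxYxx

Derivation:
All 12 rotations (rotation i = S[i:]+S[:i]):
  rot[0] = YyxXXYxYxxy$
  rot[1] = yxXXYxYxxy$Y
  rot[2] = xXXYxYxxy$Yy
  rot[3] = XXYxYxxy$Yyx
  rot[4] = XYxYxxy$YyxX
  rot[5] = YxYxxy$YyxXX
  rot[6] = xYxxy$YyxXXY
  rot[7] = Yxxy$YyxXXYx
  rot[8] = xxy$YyxXXYxY
  rot[9] = xy$YyxXXYxYx
  rot[10] = y$YyxXXYxYxx
  rot[11] = $YyxXXYxYxxy
Sorted (with $ < everything):
  sorted[0] = $YyxXXYxYxxy
  sorted[1] = XXYxYxxy$Yyx
  sorted[2] = XYxYxxy$YyxX
  sorted[3] = YxYxxy$YyxXX
  sorted[4] = Yxxy$YyxXXYx
  sorted[5] = YyxXXYxYxxy$
  sorted[6] = xXXYxYxxy$Yy
  sorted[7] = xYxxy$YyxXXY
  sorted[8] = xxy$YyxXXYxY
  sorted[9] = xy$YyxXXYxYx
  sorted[10] = y$YyxXXYxYxx
  sorted[11] = yxXXYxYxxy$Y
sorted[10] = y$YyxXXYxYxx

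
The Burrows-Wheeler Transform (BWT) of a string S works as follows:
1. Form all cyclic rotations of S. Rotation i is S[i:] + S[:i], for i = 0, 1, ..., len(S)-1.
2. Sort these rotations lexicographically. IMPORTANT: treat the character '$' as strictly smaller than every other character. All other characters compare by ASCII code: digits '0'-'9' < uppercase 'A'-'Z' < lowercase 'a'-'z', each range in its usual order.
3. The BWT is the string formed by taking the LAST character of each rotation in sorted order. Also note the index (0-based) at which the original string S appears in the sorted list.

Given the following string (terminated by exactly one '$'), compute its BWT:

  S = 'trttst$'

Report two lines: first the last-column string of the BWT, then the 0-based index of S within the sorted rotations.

All 7 rotations (rotation i = S[i:]+S[:i]):
  rot[0] = trttst$
  rot[1] = rttst$t
  rot[2] = ttst$tr
  rot[3] = tst$trt
  rot[4] = st$trtt
  rot[5] = t$trtts
  rot[6] = $trttst
Sorted (with $ < everything):
  sorted[0] = $trttst  (last char: 't')
  sorted[1] = rttst$t  (last char: 't')
  sorted[2] = st$trtt  (last char: 't')
  sorted[3] = t$trtts  (last char: 's')
  sorted[4] = trttst$  (last char: '$')
  sorted[5] = tst$trt  (last char: 't')
  sorted[6] = ttst$tr  (last char: 'r')
Last column: ttts$tr
Original string S is at sorted index 4

Answer: ttts$tr
4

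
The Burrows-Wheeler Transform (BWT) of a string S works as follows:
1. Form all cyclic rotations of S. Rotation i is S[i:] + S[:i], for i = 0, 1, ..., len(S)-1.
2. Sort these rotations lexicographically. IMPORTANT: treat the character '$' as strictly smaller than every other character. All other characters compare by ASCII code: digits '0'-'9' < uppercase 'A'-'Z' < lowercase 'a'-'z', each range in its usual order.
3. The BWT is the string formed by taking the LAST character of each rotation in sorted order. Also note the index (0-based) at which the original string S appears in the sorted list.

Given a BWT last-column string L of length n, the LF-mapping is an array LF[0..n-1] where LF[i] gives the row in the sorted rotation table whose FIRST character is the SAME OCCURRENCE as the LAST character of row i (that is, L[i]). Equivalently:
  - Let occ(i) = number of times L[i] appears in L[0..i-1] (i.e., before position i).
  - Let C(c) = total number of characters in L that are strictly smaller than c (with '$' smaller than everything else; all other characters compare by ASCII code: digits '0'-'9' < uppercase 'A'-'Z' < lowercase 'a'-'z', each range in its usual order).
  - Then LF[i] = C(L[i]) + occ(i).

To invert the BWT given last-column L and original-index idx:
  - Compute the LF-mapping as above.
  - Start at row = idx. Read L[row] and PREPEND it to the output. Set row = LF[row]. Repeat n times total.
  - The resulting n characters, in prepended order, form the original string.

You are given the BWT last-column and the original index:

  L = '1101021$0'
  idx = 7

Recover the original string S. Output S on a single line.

LF mapping: 4 5 1 6 2 8 7 0 3
Walk LF starting at row 7, prepending L[row]:
  step 1: row=7, L[7]='$', prepend. Next row=LF[7]=0
  step 2: row=0, L[0]='1', prepend. Next row=LF[0]=4
  step 3: row=4, L[4]='0', prepend. Next row=LF[4]=2
  step 4: row=2, L[2]='0', prepend. Next row=LF[2]=1
  step 5: row=1, L[1]='1', prepend. Next row=LF[1]=5
  step 6: row=5, L[5]='2', prepend. Next row=LF[5]=8
  step 7: row=8, L[8]='0', prepend. Next row=LF[8]=3
  step 8: row=3, L[3]='1', prepend. Next row=LF[3]=6
  step 9: row=6, L[6]='1', prepend. Next row=LF[6]=7
Reversed output: 11021001$

Answer: 11021001$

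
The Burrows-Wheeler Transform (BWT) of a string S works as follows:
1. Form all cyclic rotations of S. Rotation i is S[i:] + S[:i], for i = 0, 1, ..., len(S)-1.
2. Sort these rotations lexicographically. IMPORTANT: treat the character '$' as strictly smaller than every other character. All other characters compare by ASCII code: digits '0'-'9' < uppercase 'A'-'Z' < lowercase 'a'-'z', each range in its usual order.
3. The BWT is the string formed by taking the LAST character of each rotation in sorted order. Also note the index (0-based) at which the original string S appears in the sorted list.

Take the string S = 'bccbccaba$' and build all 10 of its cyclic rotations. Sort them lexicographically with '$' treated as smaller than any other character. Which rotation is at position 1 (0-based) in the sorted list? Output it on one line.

All 10 rotations (rotation i = S[i:]+S[:i]):
  rot[0] = bccbccaba$
  rot[1] = ccbccaba$b
  rot[2] = cbccaba$bc
  rot[3] = bccaba$bcc
  rot[4] = ccaba$bccb
  rot[5] = caba$bccbc
  rot[6] = aba$bccbcc
  rot[7] = ba$bccbcca
  rot[8] = a$bccbccab
  rot[9] = $bccbccaba
Sorted (with $ < everything):
  sorted[0] = $bccbccaba
  sorted[1] = a$bccbccab
  sorted[2] = aba$bccbcc
  sorted[3] = ba$bccbcca
  sorted[4] = bccaba$bcc
  sorted[5] = bccbccaba$
  sorted[6] = caba$bccbc
  sorted[7] = cbccaba$bc
  sorted[8] = ccaba$bccb
  sorted[9] = ccbccaba$b
sorted[1] = a$bccbccab

Answer: a$bccbccab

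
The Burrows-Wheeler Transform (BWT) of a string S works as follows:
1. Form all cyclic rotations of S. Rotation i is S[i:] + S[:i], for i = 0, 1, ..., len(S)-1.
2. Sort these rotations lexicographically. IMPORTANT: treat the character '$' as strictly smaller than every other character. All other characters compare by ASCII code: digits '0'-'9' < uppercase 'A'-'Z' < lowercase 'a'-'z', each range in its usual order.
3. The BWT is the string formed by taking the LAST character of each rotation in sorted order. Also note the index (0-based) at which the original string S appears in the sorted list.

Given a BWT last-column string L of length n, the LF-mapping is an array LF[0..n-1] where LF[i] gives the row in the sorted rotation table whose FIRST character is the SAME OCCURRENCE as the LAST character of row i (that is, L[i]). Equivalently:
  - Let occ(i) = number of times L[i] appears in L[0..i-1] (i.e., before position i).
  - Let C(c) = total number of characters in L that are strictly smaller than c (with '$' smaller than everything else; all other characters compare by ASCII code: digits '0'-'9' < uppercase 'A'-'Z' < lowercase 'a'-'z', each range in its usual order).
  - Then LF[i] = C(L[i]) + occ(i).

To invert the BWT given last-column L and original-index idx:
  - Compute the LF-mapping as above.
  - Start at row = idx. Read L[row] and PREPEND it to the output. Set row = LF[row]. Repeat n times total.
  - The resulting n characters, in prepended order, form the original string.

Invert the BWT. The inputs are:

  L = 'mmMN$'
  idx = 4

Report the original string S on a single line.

Answer: mMNm$

Derivation:
LF mapping: 3 4 1 2 0
Walk LF starting at row 4, prepending L[row]:
  step 1: row=4, L[4]='$', prepend. Next row=LF[4]=0
  step 2: row=0, L[0]='m', prepend. Next row=LF[0]=3
  step 3: row=3, L[3]='N', prepend. Next row=LF[3]=2
  step 4: row=2, L[2]='M', prepend. Next row=LF[2]=1
  step 5: row=1, L[1]='m', prepend. Next row=LF[1]=4
Reversed output: mMNm$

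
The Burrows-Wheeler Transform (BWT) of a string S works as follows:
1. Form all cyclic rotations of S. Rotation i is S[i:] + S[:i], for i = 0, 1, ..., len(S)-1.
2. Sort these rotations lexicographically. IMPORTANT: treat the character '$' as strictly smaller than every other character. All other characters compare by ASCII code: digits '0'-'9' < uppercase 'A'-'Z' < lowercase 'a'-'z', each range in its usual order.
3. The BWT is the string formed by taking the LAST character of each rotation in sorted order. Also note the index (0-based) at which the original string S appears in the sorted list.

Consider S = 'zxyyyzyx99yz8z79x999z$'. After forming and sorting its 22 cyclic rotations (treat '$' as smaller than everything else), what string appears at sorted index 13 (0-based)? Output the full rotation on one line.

All 22 rotations (rotation i = S[i:]+S[:i]):
  rot[0] = zxyyyzyx99yz8z79x999z$
  rot[1] = xyyyzyx99yz8z79x999z$z
  rot[2] = yyyzyx99yz8z79x999z$zx
  rot[3] = yyzyx99yz8z79x999z$zxy
  rot[4] = yzyx99yz8z79x999z$zxyy
  rot[5] = zyx99yz8z79x999z$zxyyy
  rot[6] = yx99yz8z79x999z$zxyyyz
  rot[7] = x99yz8z79x999z$zxyyyzy
  rot[8] = 99yz8z79x999z$zxyyyzyx
  rot[9] = 9yz8z79x999z$zxyyyzyx9
  rot[10] = yz8z79x999z$zxyyyzyx99
  rot[11] = z8z79x999z$zxyyyzyx99y
  rot[12] = 8z79x999z$zxyyyzyx99yz
  rot[13] = z79x999z$zxyyyzyx99yz8
  rot[14] = 79x999z$zxyyyzyx99yz8z
  rot[15] = 9x999z$zxyyyzyx99yz8z7
  rot[16] = x999z$zxyyyzyx99yz8z79
  rot[17] = 999z$zxyyyzyx99yz8z79x
  rot[18] = 99z$zxyyyzyx99yz8z79x9
  rot[19] = 9z$zxyyyzyx99yz8z79x99
  rot[20] = z$zxyyyzyx99yz8z79x999
  rot[21] = $zxyyyzyx99yz8z79x999z
Sorted (with $ < everything):
  sorted[0] = $zxyyyzyx99yz8z79x999z
  sorted[1] = 79x999z$zxyyyzyx99yz8z
  sorted[2] = 8z79x999z$zxyyyzyx99yz
  sorted[3] = 999z$zxyyyzyx99yz8z79x
  sorted[4] = 99yz8z79x999z$zxyyyzyx
  sorted[5] = 99z$zxyyyzyx99yz8z79x9
  sorted[6] = 9x999z$zxyyyzyx99yz8z7
  sorted[7] = 9yz8z79x999z$zxyyyzyx9
  sorted[8] = 9z$zxyyyzyx99yz8z79x99
  sorted[9] = x999z$zxyyyzyx99yz8z79
  sorted[10] = x99yz8z79x999z$zxyyyzy
  sorted[11] = xyyyzyx99yz8z79x999z$z
  sorted[12] = yx99yz8z79x999z$zxyyyz
  sorted[13] = yyyzyx99yz8z79x999z$zx
  sorted[14] = yyzyx99yz8z79x999z$zxy
  sorted[15] = yz8z79x999z$zxyyyzyx99
  sorted[16] = yzyx99yz8z79x999z$zxyy
  sorted[17] = z$zxyyyzyx99yz8z79x999
  sorted[18] = z79x999z$zxyyyzyx99yz8
  sorted[19] = z8z79x999z$zxyyyzyx99y
  sorted[20] = zxyyyzyx99yz8z79x999z$
  sorted[21] = zyx99yz8z79x999z$zxyyy
sorted[13] = yyyzyx99yz8z79x999z$zx

Answer: yyyzyx99yz8z79x999z$zx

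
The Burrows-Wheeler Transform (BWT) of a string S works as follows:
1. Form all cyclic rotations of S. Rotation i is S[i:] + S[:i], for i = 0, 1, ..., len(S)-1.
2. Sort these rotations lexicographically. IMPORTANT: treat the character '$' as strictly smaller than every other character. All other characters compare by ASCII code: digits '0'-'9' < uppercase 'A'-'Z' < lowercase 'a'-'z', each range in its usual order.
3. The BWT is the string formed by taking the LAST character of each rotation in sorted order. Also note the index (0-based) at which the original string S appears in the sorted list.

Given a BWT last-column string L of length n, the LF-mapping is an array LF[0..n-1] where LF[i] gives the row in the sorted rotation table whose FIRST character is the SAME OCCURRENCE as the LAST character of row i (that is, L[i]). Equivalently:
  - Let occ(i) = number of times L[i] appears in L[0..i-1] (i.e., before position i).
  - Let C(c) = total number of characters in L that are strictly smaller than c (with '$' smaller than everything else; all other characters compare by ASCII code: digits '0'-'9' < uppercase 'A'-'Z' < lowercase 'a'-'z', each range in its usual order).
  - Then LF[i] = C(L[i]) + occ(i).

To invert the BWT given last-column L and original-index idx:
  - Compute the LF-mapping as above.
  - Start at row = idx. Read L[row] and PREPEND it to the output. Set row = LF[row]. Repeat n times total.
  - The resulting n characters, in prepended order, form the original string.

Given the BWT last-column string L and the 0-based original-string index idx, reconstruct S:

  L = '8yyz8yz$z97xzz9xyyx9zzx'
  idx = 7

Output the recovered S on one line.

Answer: xy7xzzzy9yz89xzxyz9zy8$

Derivation:
LF mapping: 2 11 12 16 3 13 17 0 18 4 1 7 19 20 5 8 14 15 9 6 21 22 10
Walk LF starting at row 7, prepending L[row]:
  step 1: row=7, L[7]='$', prepend. Next row=LF[7]=0
  step 2: row=0, L[0]='8', prepend. Next row=LF[0]=2
  step 3: row=2, L[2]='y', prepend. Next row=LF[2]=12
  step 4: row=12, L[12]='z', prepend. Next row=LF[12]=19
  step 5: row=19, L[19]='9', prepend. Next row=LF[19]=6
  step 6: row=6, L[6]='z', prepend. Next row=LF[6]=17
  step 7: row=17, L[17]='y', prepend. Next row=LF[17]=15
  step 8: row=15, L[15]='x', prepend. Next row=LF[15]=8
  step 9: row=8, L[8]='z', prepend. Next row=LF[8]=18
  step 10: row=18, L[18]='x', prepend. Next row=LF[18]=9
  step 11: row=9, L[9]='9', prepend. Next row=LF[9]=4
  step 12: row=4, L[4]='8', prepend. Next row=LF[4]=3
  step 13: row=3, L[3]='z', prepend. Next row=LF[3]=16
  step 14: row=16, L[16]='y', prepend. Next row=LF[16]=14
  step 15: row=14, L[14]='9', prepend. Next row=LF[14]=5
  step 16: row=5, L[5]='y', prepend. Next row=LF[5]=13
  step 17: row=13, L[13]='z', prepend. Next row=LF[13]=20
  step 18: row=20, L[20]='z', prepend. Next row=LF[20]=21
  step 19: row=21, L[21]='z', prepend. Next row=LF[21]=22
  step 20: row=22, L[22]='x', prepend. Next row=LF[22]=10
  step 21: row=10, L[10]='7', prepend. Next row=LF[10]=1
  step 22: row=1, L[1]='y', prepend. Next row=LF[1]=11
  step 23: row=11, L[11]='x', prepend. Next row=LF[11]=7
Reversed output: xy7xzzzy9yz89xzxyz9zy8$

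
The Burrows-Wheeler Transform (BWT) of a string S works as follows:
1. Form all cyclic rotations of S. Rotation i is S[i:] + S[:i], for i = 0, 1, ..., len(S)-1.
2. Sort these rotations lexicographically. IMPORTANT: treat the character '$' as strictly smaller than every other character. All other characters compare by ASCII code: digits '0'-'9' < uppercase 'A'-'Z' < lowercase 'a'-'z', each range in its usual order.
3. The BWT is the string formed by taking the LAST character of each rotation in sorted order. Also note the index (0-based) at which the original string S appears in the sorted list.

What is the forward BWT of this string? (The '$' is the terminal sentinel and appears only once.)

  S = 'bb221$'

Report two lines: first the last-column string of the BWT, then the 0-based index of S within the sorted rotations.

Answer: 122bb$
5

Derivation:
All 6 rotations (rotation i = S[i:]+S[:i]):
  rot[0] = bb221$
  rot[1] = b221$b
  rot[2] = 221$bb
  rot[3] = 21$bb2
  rot[4] = 1$bb22
  rot[5] = $bb221
Sorted (with $ < everything):
  sorted[0] = $bb221  (last char: '1')
  sorted[1] = 1$bb22  (last char: '2')
  sorted[2] = 21$bb2  (last char: '2')
  sorted[3] = 221$bb  (last char: 'b')
  sorted[4] = b221$b  (last char: 'b')
  sorted[5] = bb221$  (last char: '$')
Last column: 122bb$
Original string S is at sorted index 5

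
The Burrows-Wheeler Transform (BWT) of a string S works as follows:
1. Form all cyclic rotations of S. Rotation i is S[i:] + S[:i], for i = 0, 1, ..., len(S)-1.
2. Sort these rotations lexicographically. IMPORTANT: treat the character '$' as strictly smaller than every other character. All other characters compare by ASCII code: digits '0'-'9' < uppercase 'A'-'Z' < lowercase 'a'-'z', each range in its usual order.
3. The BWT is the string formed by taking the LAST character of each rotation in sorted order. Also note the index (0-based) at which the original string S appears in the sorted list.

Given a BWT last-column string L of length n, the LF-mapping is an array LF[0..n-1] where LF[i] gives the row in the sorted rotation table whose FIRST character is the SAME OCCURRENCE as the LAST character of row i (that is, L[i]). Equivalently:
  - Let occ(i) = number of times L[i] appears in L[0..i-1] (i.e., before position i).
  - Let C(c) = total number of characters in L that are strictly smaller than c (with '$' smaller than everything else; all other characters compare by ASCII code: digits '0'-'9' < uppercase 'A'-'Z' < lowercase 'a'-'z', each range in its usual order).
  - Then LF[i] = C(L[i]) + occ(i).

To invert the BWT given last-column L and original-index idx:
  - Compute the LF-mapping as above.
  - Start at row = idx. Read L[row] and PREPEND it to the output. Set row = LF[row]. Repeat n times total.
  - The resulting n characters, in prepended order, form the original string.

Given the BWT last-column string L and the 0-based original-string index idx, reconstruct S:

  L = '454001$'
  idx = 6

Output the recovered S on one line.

Answer: 501404$

Derivation:
LF mapping: 4 6 5 1 2 3 0
Walk LF starting at row 6, prepending L[row]:
  step 1: row=6, L[6]='$', prepend. Next row=LF[6]=0
  step 2: row=0, L[0]='4', prepend. Next row=LF[0]=4
  step 3: row=4, L[4]='0', prepend. Next row=LF[4]=2
  step 4: row=2, L[2]='4', prepend. Next row=LF[2]=5
  step 5: row=5, L[5]='1', prepend. Next row=LF[5]=3
  step 6: row=3, L[3]='0', prepend. Next row=LF[3]=1
  step 7: row=1, L[1]='5', prepend. Next row=LF[1]=6
Reversed output: 501404$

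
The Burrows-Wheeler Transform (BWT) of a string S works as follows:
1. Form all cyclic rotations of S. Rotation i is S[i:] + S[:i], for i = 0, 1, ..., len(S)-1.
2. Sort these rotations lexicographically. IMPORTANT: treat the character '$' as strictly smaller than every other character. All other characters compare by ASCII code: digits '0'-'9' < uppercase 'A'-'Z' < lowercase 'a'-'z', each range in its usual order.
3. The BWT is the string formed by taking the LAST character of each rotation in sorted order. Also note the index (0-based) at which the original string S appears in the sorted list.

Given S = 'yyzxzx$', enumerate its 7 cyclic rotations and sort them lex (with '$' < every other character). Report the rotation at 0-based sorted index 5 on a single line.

Answer: zx$yyzx

Derivation:
All 7 rotations (rotation i = S[i:]+S[:i]):
  rot[0] = yyzxzx$
  rot[1] = yzxzx$y
  rot[2] = zxzx$yy
  rot[3] = xzx$yyz
  rot[4] = zx$yyzx
  rot[5] = x$yyzxz
  rot[6] = $yyzxzx
Sorted (with $ < everything):
  sorted[0] = $yyzxzx
  sorted[1] = x$yyzxz
  sorted[2] = xzx$yyz
  sorted[3] = yyzxzx$
  sorted[4] = yzxzx$y
  sorted[5] = zx$yyzx
  sorted[6] = zxzx$yy
sorted[5] = zx$yyzx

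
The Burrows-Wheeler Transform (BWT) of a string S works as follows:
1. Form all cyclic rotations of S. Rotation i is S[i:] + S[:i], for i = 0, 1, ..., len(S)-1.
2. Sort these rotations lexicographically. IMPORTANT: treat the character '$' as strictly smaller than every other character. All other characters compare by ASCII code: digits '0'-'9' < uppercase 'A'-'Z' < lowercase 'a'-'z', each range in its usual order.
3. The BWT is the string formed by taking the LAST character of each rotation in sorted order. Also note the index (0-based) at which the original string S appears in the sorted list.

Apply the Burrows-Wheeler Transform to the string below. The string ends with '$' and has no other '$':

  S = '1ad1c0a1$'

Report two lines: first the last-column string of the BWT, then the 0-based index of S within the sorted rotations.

All 9 rotations (rotation i = S[i:]+S[:i]):
  rot[0] = 1ad1c0a1$
  rot[1] = ad1c0a1$1
  rot[2] = d1c0a1$1a
  rot[3] = 1c0a1$1ad
  rot[4] = c0a1$1ad1
  rot[5] = 0a1$1ad1c
  rot[6] = a1$1ad1c0
  rot[7] = 1$1ad1c0a
  rot[8] = $1ad1c0a1
Sorted (with $ < everything):
  sorted[0] = $1ad1c0a1  (last char: '1')
  sorted[1] = 0a1$1ad1c  (last char: 'c')
  sorted[2] = 1$1ad1c0a  (last char: 'a')
  sorted[3] = 1ad1c0a1$  (last char: '$')
  sorted[4] = 1c0a1$1ad  (last char: 'd')
  sorted[5] = a1$1ad1c0  (last char: '0')
  sorted[6] = ad1c0a1$1  (last char: '1')
  sorted[7] = c0a1$1ad1  (last char: '1')
  sorted[8] = d1c0a1$1a  (last char: 'a')
Last column: 1ca$d011a
Original string S is at sorted index 3

Answer: 1ca$d011a
3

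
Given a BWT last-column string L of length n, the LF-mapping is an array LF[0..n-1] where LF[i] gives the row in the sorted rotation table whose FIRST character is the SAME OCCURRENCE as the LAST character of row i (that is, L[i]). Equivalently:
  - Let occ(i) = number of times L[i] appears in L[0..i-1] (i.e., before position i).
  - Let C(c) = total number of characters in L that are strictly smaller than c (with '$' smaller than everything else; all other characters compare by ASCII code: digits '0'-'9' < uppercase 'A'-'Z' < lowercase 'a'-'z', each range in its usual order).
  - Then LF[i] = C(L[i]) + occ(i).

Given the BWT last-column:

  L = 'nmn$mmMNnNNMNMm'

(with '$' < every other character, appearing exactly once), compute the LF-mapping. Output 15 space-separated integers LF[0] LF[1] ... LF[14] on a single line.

Char counts: '$':1, 'M':3, 'N':4, 'm':4, 'n':3
C (first-col start): C('$')=0, C('M')=1, C('N')=4, C('m')=8, C('n')=12
L[0]='n': occ=0, LF[0]=C('n')+0=12+0=12
L[1]='m': occ=0, LF[1]=C('m')+0=8+0=8
L[2]='n': occ=1, LF[2]=C('n')+1=12+1=13
L[3]='$': occ=0, LF[3]=C('$')+0=0+0=0
L[4]='m': occ=1, LF[4]=C('m')+1=8+1=9
L[5]='m': occ=2, LF[5]=C('m')+2=8+2=10
L[6]='M': occ=0, LF[6]=C('M')+0=1+0=1
L[7]='N': occ=0, LF[7]=C('N')+0=4+0=4
L[8]='n': occ=2, LF[8]=C('n')+2=12+2=14
L[9]='N': occ=1, LF[9]=C('N')+1=4+1=5
L[10]='N': occ=2, LF[10]=C('N')+2=4+2=6
L[11]='M': occ=1, LF[11]=C('M')+1=1+1=2
L[12]='N': occ=3, LF[12]=C('N')+3=4+3=7
L[13]='M': occ=2, LF[13]=C('M')+2=1+2=3
L[14]='m': occ=3, LF[14]=C('m')+3=8+3=11

Answer: 12 8 13 0 9 10 1 4 14 5 6 2 7 3 11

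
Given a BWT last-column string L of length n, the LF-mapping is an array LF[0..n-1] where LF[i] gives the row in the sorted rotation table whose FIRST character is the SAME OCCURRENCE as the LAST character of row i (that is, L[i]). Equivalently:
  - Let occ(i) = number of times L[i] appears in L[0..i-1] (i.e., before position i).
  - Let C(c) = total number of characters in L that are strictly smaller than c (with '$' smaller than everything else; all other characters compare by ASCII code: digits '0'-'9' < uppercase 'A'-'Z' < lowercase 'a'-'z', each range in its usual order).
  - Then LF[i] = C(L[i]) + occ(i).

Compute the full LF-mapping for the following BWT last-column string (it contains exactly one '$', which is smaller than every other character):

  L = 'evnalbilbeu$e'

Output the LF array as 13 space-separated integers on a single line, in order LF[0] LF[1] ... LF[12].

Char counts: '$':1, 'a':1, 'b':2, 'e':3, 'i':1, 'l':2, 'n':1, 'u':1, 'v':1
C (first-col start): C('$')=0, C('a')=1, C('b')=2, C('e')=4, C('i')=7, C('l')=8, C('n')=10, C('u')=11, C('v')=12
L[0]='e': occ=0, LF[0]=C('e')+0=4+0=4
L[1]='v': occ=0, LF[1]=C('v')+0=12+0=12
L[2]='n': occ=0, LF[2]=C('n')+0=10+0=10
L[3]='a': occ=0, LF[3]=C('a')+0=1+0=1
L[4]='l': occ=0, LF[4]=C('l')+0=8+0=8
L[5]='b': occ=0, LF[5]=C('b')+0=2+0=2
L[6]='i': occ=0, LF[6]=C('i')+0=7+0=7
L[7]='l': occ=1, LF[7]=C('l')+1=8+1=9
L[8]='b': occ=1, LF[8]=C('b')+1=2+1=3
L[9]='e': occ=1, LF[9]=C('e')+1=4+1=5
L[10]='u': occ=0, LF[10]=C('u')+0=11+0=11
L[11]='$': occ=0, LF[11]=C('$')+0=0+0=0
L[12]='e': occ=2, LF[12]=C('e')+2=4+2=6

Answer: 4 12 10 1 8 2 7 9 3 5 11 0 6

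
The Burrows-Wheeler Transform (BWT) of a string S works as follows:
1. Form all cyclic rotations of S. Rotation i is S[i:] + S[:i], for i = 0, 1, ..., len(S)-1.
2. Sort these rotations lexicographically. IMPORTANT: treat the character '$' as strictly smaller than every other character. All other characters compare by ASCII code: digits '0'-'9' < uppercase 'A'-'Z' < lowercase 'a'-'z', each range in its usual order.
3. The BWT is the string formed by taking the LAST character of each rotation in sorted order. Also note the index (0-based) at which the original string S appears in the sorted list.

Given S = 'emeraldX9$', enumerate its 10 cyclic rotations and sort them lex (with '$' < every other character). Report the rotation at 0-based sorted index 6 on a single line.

Answer: eraldX9$em

Derivation:
All 10 rotations (rotation i = S[i:]+S[:i]):
  rot[0] = emeraldX9$
  rot[1] = meraldX9$e
  rot[2] = eraldX9$em
  rot[3] = raldX9$eme
  rot[4] = aldX9$emer
  rot[5] = ldX9$emera
  rot[6] = dX9$emeral
  rot[7] = X9$emerald
  rot[8] = 9$emeraldX
  rot[9] = $emeraldX9
Sorted (with $ < everything):
  sorted[0] = $emeraldX9
  sorted[1] = 9$emeraldX
  sorted[2] = X9$emerald
  sorted[3] = aldX9$emer
  sorted[4] = dX9$emeral
  sorted[5] = emeraldX9$
  sorted[6] = eraldX9$em
  sorted[7] = ldX9$emera
  sorted[8] = meraldX9$e
  sorted[9] = raldX9$eme
sorted[6] = eraldX9$em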